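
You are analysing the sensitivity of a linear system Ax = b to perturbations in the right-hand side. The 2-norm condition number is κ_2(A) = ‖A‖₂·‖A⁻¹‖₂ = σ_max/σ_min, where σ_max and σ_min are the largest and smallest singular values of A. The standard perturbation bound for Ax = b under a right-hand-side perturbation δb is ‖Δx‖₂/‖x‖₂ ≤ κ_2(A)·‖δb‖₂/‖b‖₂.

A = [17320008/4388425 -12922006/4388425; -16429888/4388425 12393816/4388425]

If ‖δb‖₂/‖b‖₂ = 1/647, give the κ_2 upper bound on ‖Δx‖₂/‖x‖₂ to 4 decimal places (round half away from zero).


0.5847

M = AᵀA = [677674074688/22899255625 -508250007216/22899255625; -508250007216/22899255625 381194903812/22899255625]. tr(M)=8470951828/183194045, det(M)=342102016/22899255625
char-poly roots: 1156/25 and 295936/915970225
κ = σ_max/σ_min = (34/5)/(544/30265) = 378.3125
κ_2(A)·‖δb‖/‖b‖ = 0.5847


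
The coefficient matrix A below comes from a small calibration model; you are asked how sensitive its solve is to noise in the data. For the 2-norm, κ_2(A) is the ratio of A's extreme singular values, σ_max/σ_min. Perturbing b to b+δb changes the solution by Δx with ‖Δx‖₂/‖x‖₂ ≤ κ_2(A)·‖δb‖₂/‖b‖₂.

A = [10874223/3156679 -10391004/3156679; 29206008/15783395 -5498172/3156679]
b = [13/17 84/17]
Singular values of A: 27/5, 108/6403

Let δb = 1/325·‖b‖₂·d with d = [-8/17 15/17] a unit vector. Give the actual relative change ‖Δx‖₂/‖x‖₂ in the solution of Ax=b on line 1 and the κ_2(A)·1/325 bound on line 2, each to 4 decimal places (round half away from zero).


σ_max = 27/5, σ_min = 108/6403
κ_2(A) = (27/5) / (108/6403) = 320.1500
κ_2(A)·‖δb‖/‖b‖ = 0.9851
solve Ax = b  →  x = [163.9527 171.3448]
2-norm of b is 5.0000; of x, 237.1488
δb = ε·‖b‖·d = [-0.0072 0.0136]; solving A·Δx = δb gives ‖Δx‖ = 0.9121
dividing the unrounded norms, ‖Δx‖/‖x‖ = 0.0038
realised/bound (from unrounded values) ≈ 0.0039

0.0038
0.9851


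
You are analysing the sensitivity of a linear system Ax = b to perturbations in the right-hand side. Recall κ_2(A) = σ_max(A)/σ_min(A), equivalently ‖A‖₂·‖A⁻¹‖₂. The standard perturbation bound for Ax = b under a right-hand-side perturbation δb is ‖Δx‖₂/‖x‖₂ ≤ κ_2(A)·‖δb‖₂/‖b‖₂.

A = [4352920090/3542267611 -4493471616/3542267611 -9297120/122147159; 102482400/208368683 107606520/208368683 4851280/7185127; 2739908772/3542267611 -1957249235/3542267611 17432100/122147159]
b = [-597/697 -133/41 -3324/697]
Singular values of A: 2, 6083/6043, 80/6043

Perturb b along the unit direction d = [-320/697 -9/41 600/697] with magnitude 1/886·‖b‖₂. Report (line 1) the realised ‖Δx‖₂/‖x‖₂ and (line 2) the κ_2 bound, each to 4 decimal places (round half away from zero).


0.0022
0.1705

largest singular value 2, smallest 80/6043
condition number: 2 ÷ (80/6043) = 151.0750
bound on ‖Δx‖/‖x‖: κ·ε = 151.0750·1/886 = 0.1705
solve Ax = b  →  x = [104.7117 112.1223 -166.8392]
‖b‖₂ = 5.8310 and ‖x‖₂ = 226.6523
with δb = [-0.0030 -0.0014 0.0057], A·Δx = δb → ‖Δx‖ = 0.4971
realised ‖Δx‖/‖x‖ = 0.0022
realised/bound (from unrounded values) ≈ 0.0129


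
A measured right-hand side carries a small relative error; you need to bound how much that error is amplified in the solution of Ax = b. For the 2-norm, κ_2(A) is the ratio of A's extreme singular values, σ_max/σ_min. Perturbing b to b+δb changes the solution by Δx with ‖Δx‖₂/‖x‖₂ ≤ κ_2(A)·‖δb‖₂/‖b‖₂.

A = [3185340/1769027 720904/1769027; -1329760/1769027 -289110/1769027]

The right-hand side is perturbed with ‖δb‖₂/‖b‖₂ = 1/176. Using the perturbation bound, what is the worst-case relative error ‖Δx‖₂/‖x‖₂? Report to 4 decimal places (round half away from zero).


M = AᵀA = [70500902800/18517494241 15862551840/18517494241; 15862551840/18517494241 3569746564/18517494241]. tr(M)=44063444/11015761, det(M)=1600/11015761
char-poly roots: 4 and 400/11015761
σ_max=√4=2, σ_min=√(400/11015761)=(20/3319) → κ = 331.9000
κ_2(A)·‖δb‖/‖b‖ = 1.8858

1.8858


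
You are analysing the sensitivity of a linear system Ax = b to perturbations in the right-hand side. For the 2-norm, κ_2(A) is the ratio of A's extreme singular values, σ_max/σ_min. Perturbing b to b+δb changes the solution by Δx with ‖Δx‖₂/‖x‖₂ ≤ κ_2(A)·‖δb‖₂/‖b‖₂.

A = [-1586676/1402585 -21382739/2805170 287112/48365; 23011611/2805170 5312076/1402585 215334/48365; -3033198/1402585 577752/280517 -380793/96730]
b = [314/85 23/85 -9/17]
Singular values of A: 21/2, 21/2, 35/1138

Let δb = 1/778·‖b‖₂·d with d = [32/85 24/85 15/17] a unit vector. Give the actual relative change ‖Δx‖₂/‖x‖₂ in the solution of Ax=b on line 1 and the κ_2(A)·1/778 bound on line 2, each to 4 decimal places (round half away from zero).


σ_max = 21/2, σ_min = 35/1138
condition number: (21/2) ÷ (35/1138) = 341.4000
bound on ‖Δx‖/‖x‖: κ·ε = 341.4000·1/778 = 0.4388
solve Ax = b  →  x = [-18.8431 17.6828 19.7371]
‖b‖₂ = 3.7417 and ‖x‖₂ = 32.5161
Δx = A⁻¹·δb where δb = 1/778·3.7417·d; ‖Δx‖ = 0.1564
dividing the unrounded norms, ‖Δx‖/‖x‖ = 0.0048
realised/bound (from unrounded values) ≈ 0.0110

0.0048
0.4388


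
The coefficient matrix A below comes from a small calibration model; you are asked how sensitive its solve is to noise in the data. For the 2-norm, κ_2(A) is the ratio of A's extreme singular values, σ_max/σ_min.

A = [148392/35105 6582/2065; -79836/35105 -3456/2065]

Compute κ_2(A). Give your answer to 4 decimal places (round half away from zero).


form AᵀA = [19649808/852845 14736816/852845; 14736816/852845 11053332/852845] with trace 6140628/170569 and determinant 5184/170569
eigenvalues of AᵀA: λ = (tr ± √(tr²−4·det))/2 = 36, 144/170569
κ_2(A) = √(λ_max/λ_min) = √(36 / (144/170569)) = 206.5000

206.5000


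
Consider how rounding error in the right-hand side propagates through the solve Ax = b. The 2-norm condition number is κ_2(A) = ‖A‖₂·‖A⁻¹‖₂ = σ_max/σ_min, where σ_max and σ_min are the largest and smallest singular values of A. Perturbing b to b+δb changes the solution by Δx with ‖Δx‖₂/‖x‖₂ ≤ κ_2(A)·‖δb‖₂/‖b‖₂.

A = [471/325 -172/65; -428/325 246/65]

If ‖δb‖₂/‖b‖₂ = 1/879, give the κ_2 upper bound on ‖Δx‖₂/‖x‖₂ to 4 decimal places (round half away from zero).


0.0142

M = AᵀA = [16201/4225 -7452/845; -7452/845 3604/169]. tr(M)=629/25, det(M)=4
λ_max, λ_min = (629/25 ± √385641/625)/2 = 25, 4/25
σ_max=√25=5, σ_min=√(4/25)=(2/5) → κ = 12.5000
bound on ‖Δx‖/‖x‖: κ·ε = 12.5000·1/879 = 0.0142


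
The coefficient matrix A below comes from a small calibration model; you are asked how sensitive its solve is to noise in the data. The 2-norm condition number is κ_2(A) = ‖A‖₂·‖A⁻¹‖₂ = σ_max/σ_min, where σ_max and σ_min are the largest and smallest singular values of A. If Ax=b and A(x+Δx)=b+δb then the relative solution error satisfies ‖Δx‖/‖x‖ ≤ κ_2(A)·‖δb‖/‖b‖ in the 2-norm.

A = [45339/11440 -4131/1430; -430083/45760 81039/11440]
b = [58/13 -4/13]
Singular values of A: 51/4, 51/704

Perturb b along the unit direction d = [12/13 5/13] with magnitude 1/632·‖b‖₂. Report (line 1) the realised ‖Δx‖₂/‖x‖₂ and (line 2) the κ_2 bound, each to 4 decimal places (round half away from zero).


largest singular value 51/4, smallest 51/704
κ_2(A) = (51/4) / (51/704) = 176.0000
bound on ‖Δx‖/‖x‖: κ·ε = 176.0000·1/632 = 0.2785
solve Ax = b  →  x = [33.2549 44.0784]
‖b‖ = 4.4721, ‖x‖ = 55.2159
δb = ε·‖b‖·d = [0.0065 0.0027]; solving A·Δx = δb gives ‖Δx‖ = 0.0977
realised ‖Δx‖/‖x‖ = 0.0018
realised/bound (from unrounded values) ≈ 0.0064

0.0018
0.2785


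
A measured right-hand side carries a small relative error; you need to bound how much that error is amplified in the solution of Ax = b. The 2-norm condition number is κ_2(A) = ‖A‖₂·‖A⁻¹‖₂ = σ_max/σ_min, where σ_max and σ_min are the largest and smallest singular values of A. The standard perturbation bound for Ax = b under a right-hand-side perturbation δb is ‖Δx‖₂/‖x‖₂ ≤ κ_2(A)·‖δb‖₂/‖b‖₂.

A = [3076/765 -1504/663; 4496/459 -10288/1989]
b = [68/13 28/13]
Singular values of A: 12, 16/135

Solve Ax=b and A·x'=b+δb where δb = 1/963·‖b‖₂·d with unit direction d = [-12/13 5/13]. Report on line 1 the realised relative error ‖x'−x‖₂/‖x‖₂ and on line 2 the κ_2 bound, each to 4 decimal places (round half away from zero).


from the listed singular values, σ₁ = 12, σ_n = 16/135
condition number: 12 ÷ (16/135) = 101.2500
perturbation bound = 101.2500·1/963 = 0.1051
solve Ax = b  →  x = [-15.5882 -29.9363]
2-norm of b is 5.6569; of x, 33.7516
δb = ε·‖b‖·d = [-0.0054 0.0023]; solving A·Δx = δb gives ‖Δx‖ = 0.0496
relative error = 0.0015
tightness: 0.0015 against a bound of 0.1051 (unrounded ratio ≈ 0.0140)

0.0015
0.1051


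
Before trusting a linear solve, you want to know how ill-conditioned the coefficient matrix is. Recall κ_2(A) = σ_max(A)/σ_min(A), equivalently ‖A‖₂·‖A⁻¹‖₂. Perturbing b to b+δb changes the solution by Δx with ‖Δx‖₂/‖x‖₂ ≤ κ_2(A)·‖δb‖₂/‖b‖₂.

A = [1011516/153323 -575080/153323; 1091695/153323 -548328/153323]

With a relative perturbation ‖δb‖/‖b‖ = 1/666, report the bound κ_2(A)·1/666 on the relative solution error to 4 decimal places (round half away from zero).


M = AᵀA = [2633724841/27952369 -1403459640/27952369; -1403459640/27952369 750749824/27952369]. tr(M)=11710985/96721, det(M)=937024/96721
solving λ² − 11710985/96721·λ + 937024/96721 = 0 gives λ = 121, 7744/96721
so κ_2 = √(121 / (7744/96721)) = 38.8750
perturbation bound = 38.8750·1/666 = 0.0584

0.0584


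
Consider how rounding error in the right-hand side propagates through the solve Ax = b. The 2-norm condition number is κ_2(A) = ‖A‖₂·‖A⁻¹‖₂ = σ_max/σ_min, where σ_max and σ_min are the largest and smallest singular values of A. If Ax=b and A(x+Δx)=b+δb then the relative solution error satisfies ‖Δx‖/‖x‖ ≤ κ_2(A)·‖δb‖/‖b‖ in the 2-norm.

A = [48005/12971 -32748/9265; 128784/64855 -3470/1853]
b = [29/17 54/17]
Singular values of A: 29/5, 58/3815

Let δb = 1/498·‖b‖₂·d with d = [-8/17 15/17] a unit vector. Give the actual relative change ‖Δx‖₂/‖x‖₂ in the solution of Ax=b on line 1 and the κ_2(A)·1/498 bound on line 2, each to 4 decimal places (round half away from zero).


from the listed singular values, σ₁ = 29/5, σ_n = 58/3815
condition number: (29/5) ÷ (58/3815) = 381.5000
perturbation bound = 381.5000·1/498 = 0.7661
solve Ax = b  →  x = [91.0999 94.9049]
‖b‖₂ = 3.6056 and ‖x‖₂ = 131.5527
re-solving with b+δb shifts x by Δx of norm 0.4762
dividing the unrounded norms, ‖Δx‖/‖x‖ = 0.0036
tightness: 0.0036 against a bound of 0.7661 (unrounded ratio ≈ 0.0047)

0.0036
0.7661


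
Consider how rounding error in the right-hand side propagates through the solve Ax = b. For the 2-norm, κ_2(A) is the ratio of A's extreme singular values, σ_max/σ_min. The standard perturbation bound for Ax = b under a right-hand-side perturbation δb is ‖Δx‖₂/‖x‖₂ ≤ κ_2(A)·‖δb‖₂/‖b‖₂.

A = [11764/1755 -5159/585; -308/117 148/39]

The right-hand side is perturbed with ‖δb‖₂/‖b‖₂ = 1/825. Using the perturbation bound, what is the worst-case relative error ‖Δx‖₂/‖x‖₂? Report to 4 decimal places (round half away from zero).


0.0785

form AᵀA = [945184/18225 -419804/6075; -419804/6075 186649/2025] with trace 105001/729 and determinant 400/81
eigenvalues of AᵀA: λ = (tr ± √(tr²−4·det))/2 = 144, 25/729
so κ_2 = √(144 / (25/729)) = 64.8000
κ_2(A)·‖δb‖/‖b‖ = 0.0785


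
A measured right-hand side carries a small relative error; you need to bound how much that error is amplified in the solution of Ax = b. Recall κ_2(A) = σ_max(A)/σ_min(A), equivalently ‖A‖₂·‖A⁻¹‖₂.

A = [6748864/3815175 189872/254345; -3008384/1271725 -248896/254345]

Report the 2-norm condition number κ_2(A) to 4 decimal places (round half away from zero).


293.4750

AᵀA = [5080021356544/582222411225 141109781504/38814827415; 141109781504/38814827415 3920023808/2587655161]; tr = 35278264576/3445103025, det = 4194304/3445103025
λ_max, λ_min = (35278264576/3445103025 ± √1244498152256663781376/11868734852864150625)/2 = 256/25, 16384/137804121
σ_max=√(256/25)=(16/5), σ_min=√(16384/137804121)=(128/11739) → κ = 293.4750


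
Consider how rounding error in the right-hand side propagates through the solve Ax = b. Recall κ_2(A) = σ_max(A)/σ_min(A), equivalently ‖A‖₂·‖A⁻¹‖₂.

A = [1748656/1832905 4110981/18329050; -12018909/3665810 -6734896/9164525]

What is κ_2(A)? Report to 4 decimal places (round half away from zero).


form AᵀA = [6267414591025/537526518244 352539174960/134381629561; 352539174960/134381629561 317336738089/537526518244] with trace 1958581597/159882962 and determinant 1500625/1279063696
solving λ² − 1958581597/159882962·λ + 1500625/1279063696 = 0 gives λ = 49/4, 30625/319765924
κ = σ_max/σ_min = (7/2)/(175/17882) = 357.6400

357.6400


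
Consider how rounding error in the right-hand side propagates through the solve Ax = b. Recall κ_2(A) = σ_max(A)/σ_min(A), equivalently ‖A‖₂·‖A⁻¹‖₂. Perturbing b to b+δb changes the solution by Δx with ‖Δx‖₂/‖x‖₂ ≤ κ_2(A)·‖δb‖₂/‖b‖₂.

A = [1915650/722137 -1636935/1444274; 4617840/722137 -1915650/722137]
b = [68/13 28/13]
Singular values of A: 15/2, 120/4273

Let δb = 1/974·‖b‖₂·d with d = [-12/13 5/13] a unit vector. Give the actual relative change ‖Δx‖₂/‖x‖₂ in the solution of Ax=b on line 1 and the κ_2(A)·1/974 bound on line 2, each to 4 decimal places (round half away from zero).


0.0015
0.2742

largest singular value 15/2, smallest 120/4273
κ_2(A) = (15/2) / (120/4273) = 267.0625
bound on ‖Δx‖/‖x‖: κ·ε = 267.0625·1/974 = 0.2742
solve Ax = b  →  x = [-54.2897 -131.6821]
‖b‖ = 5.6569, ‖x‖ = 142.4343
re-solving with b+δb shifts x by Δx of norm 0.2068
realised ‖Δx‖/‖x‖ = 0.0015
realised/bound (from unrounded values) ≈ 0.0053


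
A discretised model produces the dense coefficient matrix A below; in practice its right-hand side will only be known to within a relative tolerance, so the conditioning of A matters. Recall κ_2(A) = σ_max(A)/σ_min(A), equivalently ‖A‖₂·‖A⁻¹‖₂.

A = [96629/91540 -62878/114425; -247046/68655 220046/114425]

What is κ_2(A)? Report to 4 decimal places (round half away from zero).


343.2750

M = AᵀA = [42421683625/3016645776 -942693805/125693574; -942693805/125693574 83798216/20948929]. tr(M)=54488626729/3016645776, det(M)=2088025/754161444
solving λ² − 54488626729/3016645776·λ + 2088025/754161444 = 0 gives λ = 289/16, 28900/188540361
so κ_2 = √((289/16) / (28900/188540361)) = 343.2750


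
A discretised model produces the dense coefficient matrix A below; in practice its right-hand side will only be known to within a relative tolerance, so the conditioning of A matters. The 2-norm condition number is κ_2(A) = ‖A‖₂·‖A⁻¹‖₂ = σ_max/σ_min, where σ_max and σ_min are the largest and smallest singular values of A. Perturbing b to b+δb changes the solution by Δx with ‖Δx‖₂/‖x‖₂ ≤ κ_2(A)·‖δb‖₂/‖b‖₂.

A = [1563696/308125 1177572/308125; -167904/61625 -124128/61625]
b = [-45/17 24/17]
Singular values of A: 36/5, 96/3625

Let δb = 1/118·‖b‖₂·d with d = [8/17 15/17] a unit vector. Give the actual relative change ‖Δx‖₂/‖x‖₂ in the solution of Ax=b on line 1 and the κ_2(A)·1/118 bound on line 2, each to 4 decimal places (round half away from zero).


σ_max = 36/5, σ_min = 96/3625
κ_2(A) = (36/5) / (96/3625) = 271.8750
perturbation bound = 271.8750·1/118 = 2.3040
solve Ax = b  →  x = [-0.3333 -0.2500]
‖b‖₂ = 3.0000 and ‖x‖₂ = 0.4167
re-solving with b+δb shifts x by Δx of norm 0.9600
relative error = 2.3040
realised/bound = 1 exactly: the bound is attained for this b and d

2.3040
2.3040


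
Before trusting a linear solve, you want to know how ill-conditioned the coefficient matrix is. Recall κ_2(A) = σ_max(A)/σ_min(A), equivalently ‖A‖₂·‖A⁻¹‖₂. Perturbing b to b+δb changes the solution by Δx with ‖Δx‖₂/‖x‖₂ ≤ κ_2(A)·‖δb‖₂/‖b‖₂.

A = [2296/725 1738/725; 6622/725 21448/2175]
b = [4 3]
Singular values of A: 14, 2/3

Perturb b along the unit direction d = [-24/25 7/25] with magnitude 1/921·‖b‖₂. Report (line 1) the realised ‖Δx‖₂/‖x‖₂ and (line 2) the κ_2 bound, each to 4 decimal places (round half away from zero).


0.0018
0.0228

σ_max = 14, σ_min = 2/3
condition number: 14 ÷ (2/3) = 21.0000
worst-case relative error ≤ 21.0000 × 1/921 = 0.0228
solve Ax = b  →  x = [3.4557 -2.8966]
2-norm of b is 5.0000; of x, 4.5091
with δb = [-0.0052 0.0015], A·Δx = δb → ‖Δx‖ = 0.0081
dividing the unrounded norms, ‖Δx‖/‖x‖ = 0.0018
so the bound overstates the realised error by a factor of ≈ 12.6254 (computed from the unrounded values)


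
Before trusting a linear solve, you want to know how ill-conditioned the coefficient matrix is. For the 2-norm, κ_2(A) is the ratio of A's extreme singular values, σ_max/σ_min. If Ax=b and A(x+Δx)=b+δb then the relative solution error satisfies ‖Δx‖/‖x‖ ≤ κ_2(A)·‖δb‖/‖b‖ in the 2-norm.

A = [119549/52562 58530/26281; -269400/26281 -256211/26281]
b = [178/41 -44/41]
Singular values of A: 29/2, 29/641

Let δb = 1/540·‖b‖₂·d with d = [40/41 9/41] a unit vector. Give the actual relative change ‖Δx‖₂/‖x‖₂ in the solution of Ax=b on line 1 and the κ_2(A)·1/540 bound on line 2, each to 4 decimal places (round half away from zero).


0.0021
0.5935

largest singular value 29/2, smallest 29/641
condition number: (29/2) ÷ (29/641) = 320.5000
bound on ‖Δx‖/‖x‖: κ·ε = 320.5000·1/540 = 0.5935
solve Ax = b  →  x = [-60.8751 64.1189]
‖b‖ = 4.4721, ‖x‖ = 88.4139
Δx = A⁻¹·δb where δb = 1/540·4.4721·d; ‖Δx‖ = 0.1831
realised ‖Δx‖/‖x‖ = 0.0021
tightness: 0.0021 against a bound of 0.5935 (unrounded ratio ≈ 0.0035)


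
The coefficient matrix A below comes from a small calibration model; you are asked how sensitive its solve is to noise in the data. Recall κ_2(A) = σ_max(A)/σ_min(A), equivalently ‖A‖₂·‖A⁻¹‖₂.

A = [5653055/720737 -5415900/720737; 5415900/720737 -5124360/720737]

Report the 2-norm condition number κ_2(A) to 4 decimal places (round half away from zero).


321.3750

AᵀA = [72876342025/617671609 -69404758500/617671609; -69404758500/617671609 66101115600/617671609]; tr = 165252625/734449, det = 360000/734449
eigenvalues of AᵀA: λ = (tr ± √(tr²−4·det))/2 = 225, 1600/734449
κ_2(A) = √(λ_max/λ_min) = √(225 / (1600/734449)) = 321.3750


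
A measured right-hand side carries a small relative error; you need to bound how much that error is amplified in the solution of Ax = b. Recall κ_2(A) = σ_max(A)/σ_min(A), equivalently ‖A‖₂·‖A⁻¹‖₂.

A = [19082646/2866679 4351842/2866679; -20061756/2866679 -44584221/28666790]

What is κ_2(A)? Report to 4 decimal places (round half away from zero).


form AᵀA = [911559372372/9771520201 1025496056178/48857601005; 1025496056178/48857601005 4615464496401/977152020100] with trace 56972874321/581292100 and determinant 10673289/145323025
eigenvalues of AᵀA: λ = (tr ± √(tr²−4·det))/2 = 9801/100, 4356/5812921
so κ_2 = √((9801/100) / (4356/5812921)) = 361.6500

361.6500


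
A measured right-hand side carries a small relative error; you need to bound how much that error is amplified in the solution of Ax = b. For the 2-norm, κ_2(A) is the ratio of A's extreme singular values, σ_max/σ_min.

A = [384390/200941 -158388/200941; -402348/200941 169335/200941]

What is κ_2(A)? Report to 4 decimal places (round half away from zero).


266.5000

M = AᵀA = [368180244/48011041 -153405900/48011041; -153405900/48011041 63925209/48011041]. tr(M)=2556837/284089, det(M)=324/284089
solving λ² − 2556837/284089·λ + 324/284089 = 0 gives λ = 9, 36/284089
σ_max=√9=3, σ_min=√(36/284089)=(6/533) → κ = 266.5000


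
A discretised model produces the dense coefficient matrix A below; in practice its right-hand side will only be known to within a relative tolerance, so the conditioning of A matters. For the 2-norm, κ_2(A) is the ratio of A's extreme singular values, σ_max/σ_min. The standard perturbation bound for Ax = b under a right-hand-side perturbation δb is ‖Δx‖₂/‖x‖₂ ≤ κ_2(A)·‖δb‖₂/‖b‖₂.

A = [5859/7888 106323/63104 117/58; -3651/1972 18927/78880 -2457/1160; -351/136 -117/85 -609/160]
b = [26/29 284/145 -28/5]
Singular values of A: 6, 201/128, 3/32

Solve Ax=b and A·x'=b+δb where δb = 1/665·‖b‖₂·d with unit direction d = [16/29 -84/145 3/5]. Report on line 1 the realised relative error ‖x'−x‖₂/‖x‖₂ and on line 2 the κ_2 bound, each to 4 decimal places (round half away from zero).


0.0023
0.0962

σ_max = 6, σ_min = 3/32
condition number: 6 ÷ (3/32) = 64.0000
perturbation bound = 64.0000·1/665 = 0.0962
solve Ax = b  →  x = [29.8712 17.3748 -25.0667]
2-norm of b is 6.0000; of x, 42.6909
with δb = [0.0050 -0.0052 0.0054], A·Δx = δb → ‖Δx‖ = 0.0962
relative error = 0.0023
tightness: 0.0023 against a bound of 0.0962 (unrounded ratio ≈ 0.0234)


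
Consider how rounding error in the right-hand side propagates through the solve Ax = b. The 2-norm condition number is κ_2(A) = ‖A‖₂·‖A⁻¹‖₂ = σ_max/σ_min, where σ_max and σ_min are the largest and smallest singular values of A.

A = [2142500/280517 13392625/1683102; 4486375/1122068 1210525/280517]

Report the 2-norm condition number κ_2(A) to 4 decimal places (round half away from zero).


AᵀA = [323780140625/4356528016 254948115625/3267396012; 254948115625/3267396012 803168693125/9802188036]; tr = 7285013125/46621584, det = 244140625/186486336
λ_max, λ_min = (7285013125/46621584 ± √53060034008766015625/2173572094669056)/2 = 625/4, 390625/46621584
κ_2(A) = √(λ_max/λ_min) = √((625/4) / (390625/46621584)) = 136.5600

136.5600


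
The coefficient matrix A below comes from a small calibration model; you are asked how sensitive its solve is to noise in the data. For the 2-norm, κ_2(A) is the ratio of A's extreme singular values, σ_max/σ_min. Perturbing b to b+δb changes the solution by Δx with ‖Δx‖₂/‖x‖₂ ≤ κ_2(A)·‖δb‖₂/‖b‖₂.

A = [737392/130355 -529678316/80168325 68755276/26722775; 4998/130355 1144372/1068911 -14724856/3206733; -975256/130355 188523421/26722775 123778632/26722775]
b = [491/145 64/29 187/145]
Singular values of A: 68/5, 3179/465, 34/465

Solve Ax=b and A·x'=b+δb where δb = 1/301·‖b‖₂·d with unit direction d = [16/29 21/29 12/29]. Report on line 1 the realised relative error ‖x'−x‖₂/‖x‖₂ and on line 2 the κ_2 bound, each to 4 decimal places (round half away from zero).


0.0035
0.6179

from the listed singular values, σ₁ = 68/5, σ_n = 34/465
κ = σ_max/σ_min = (68/5)/(34/465) = 186.0000
κ_2(A)·‖δb‖/‖b‖ = 0.6179
solve Ax = b  →  x = [39.6653 36.7239 8.4128]
‖b‖₂ = 4.2426 and ‖x‖₂ = 54.7061
δb = ε·‖b‖·d = [0.0078 0.0102 0.0058]; solving A·Δx = δb gives ‖Δx‖ = 0.1928
dividing the unrounded norms, ‖Δx‖/‖x‖ = 0.0035
realised/bound (from unrounded values) ≈ 0.0057


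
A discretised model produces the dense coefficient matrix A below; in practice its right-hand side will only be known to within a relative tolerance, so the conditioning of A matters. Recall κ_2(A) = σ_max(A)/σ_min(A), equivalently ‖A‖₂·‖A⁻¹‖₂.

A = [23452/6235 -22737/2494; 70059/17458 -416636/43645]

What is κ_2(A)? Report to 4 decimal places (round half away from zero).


301.0000

AᵀA = [274085449/9060100 -6577560/90601; -6577560/90601 1578634849/9060100]; tr = 926360149/4530050, det = 418161601/906010000
eigenvalues of AᵀA: λ = (tr ± √(tr²−4·det))/2 = 20449/100, 20449/9060100
κ = σ_max/σ_min = (143/10)/(143/3010) = 301.0000


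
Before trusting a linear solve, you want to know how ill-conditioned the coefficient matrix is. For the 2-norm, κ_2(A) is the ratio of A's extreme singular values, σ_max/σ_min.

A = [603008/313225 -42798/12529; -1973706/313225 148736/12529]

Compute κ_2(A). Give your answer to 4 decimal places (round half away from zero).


form AᵀA = [6814614436/156975841 -12774746880/156975841; -12774746880/156975841 23954066500/156975841] with trace 106466024/543169 and determinant 960400/543169
char-poly roots: 196 and 4900/543169
κ = σ_max/σ_min = 14/(70/737) = 147.4000

147.4000


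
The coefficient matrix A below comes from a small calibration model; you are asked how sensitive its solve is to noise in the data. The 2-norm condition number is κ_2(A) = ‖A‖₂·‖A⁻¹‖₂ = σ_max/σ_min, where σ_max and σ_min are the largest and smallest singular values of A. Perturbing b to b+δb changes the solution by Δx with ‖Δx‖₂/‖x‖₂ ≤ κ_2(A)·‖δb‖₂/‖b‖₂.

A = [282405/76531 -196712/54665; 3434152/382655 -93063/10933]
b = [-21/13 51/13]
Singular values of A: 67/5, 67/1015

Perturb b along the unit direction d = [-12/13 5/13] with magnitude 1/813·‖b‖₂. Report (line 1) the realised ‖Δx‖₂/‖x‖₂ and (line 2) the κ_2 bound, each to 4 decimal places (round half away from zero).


0.0017
0.2497

σ_max = 67/5, σ_min = 67/1015
κ_2(A) = (67/5) / (67/1015) = 203.0000
perturbation bound = 203.0000·1/813 = 0.2497
solve Ax = b  →  x = [31.5054 32.7560]
‖b‖₂ = 4.2426 and ‖x‖₂ = 45.4483
δb = ε·‖b‖·d = [-0.0048 0.0020]; solving A·Δx = δb gives ‖Δx‖ = 0.0791
relative error = 0.0017
tightness: 0.0017 against a bound of 0.2497 (unrounded ratio ≈ 0.0070)


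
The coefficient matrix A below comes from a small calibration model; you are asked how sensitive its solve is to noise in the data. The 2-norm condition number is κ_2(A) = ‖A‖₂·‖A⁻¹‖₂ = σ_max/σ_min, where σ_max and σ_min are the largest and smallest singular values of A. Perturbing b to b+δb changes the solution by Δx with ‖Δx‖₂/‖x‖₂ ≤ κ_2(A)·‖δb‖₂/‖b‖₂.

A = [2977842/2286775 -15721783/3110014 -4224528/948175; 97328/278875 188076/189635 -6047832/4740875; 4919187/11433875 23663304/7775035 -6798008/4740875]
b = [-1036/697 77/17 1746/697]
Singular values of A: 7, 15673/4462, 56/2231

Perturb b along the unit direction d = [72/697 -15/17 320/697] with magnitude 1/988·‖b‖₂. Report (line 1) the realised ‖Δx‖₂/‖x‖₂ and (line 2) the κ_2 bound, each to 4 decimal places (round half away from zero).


largest singular value 7, smallest 56/2231
condition number: 7 ÷ (56/2231) = 278.8750
worst-case relative error ≤ 278.8750 × 1/988 = 0.2823
solve Ax = b  →  x = [-114.5301 0.9118 -34.1750]
2-norm of b is 5.3852; of x, 119.5236
with δb = [0.0006 -0.0048 0.0025], A·Δx = δb → ‖Δx‖ = 0.2171
relative error = 0.0018
realised/bound (from unrounded values) ≈ 0.0064

0.0018
0.2823


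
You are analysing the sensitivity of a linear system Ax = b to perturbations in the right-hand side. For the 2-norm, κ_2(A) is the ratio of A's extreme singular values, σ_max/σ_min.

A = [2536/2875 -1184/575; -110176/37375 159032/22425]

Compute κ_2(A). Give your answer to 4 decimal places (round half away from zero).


M = AᵀA = [21161024/2235025 -30470144/1341015; -30470144/1341015 43877440/804609]. tr(M)=7617664/119025, det(M)=4096/119025
char-poly roots: 64 and 64/119025
κ = σ_max/σ_min = 8/(8/345) = 345.0000

345.0000


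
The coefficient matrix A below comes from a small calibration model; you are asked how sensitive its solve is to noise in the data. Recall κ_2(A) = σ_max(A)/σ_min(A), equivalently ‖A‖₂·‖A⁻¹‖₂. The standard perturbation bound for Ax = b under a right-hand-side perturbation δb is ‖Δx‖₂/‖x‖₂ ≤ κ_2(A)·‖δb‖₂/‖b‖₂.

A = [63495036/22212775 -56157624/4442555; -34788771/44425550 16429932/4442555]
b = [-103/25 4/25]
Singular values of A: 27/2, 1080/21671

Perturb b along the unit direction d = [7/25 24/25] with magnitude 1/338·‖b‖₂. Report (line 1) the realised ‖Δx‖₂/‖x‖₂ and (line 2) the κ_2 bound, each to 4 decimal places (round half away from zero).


0.0122
0.8014

largest singular value 27/2, smallest 1080/21671
κ = σ_max/σ_min = (27/2)/(1080/21671) = 270.8875
bound on ‖Δx‖/‖x‖: κ·ε = 270.8875·1/338 = 0.8014
solve Ax = b  →  x = [-19.6414 -4.1156]
‖b‖₂ = 4.1231 and ‖x‖₂ = 20.0679
re-solving with b+δb shifts x by Δx of norm 0.2448
realised ‖Δx‖/‖x‖ = 0.0122
realised/bound (from unrounded values) ≈ 0.0152


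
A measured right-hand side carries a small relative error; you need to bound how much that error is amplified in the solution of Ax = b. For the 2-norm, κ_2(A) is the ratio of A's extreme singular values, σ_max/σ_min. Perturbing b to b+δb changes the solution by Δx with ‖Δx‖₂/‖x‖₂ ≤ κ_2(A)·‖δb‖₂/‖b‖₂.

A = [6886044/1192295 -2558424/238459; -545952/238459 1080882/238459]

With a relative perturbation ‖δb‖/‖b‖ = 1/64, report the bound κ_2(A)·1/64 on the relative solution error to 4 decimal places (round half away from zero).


1.6859

form AᵀA = [324669772944/8411641225 -121703956704/1682328245; -121703956704/1682328245 45644019300/336465649] with trace 5071869396/29106025 and determinant 75898944/29106025
solving λ² − 5071869396/29106025·λ + 75898944/29106025 = 0 gives λ = 4356/25, 17424/1164241
so κ_2 = √((4356/25) / (17424/1164241)) = 107.9000
perturbation bound = 107.9000·1/64 = 1.6859


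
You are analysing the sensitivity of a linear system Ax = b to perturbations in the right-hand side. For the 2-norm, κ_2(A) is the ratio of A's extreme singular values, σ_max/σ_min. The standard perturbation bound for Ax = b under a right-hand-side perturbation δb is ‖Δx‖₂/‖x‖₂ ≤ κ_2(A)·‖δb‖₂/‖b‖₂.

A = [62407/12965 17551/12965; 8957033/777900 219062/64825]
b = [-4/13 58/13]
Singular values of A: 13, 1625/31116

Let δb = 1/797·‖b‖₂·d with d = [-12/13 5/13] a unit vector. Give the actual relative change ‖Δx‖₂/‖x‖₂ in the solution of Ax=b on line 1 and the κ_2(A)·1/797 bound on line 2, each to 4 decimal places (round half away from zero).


σ_max = 13, σ_min = 1625/31116
condition number: 13 ÷ (1625/31116) = 248.9280
worst-case relative error ≤ 248.9280 × 1/797 = 0.3123
solve Ax = b  →  x = [-10.4277 36.8509]
‖b‖ = 4.4721, ‖x‖ = 38.2979
with δb = [-0.0052 0.0022], A·Δx = δb → ‖Δx‖ = 0.1074
realised ‖Δx‖/‖x‖ = 0.0028
realised/bound (from unrounded values) ≈ 0.0090

0.0028
0.3123


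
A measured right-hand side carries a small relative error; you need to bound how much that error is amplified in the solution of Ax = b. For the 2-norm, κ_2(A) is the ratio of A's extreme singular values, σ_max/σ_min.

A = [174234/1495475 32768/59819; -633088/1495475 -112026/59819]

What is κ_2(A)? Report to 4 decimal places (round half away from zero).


291.8000

M = AᵀA = [689852644/3578312761 3065264640/3578312761; 3065264640/3578312761 13623566500/3578312761]. tr(M)=8514824/2128681, det(M)=400/2128681
char-poly roots: 4 and 100/2128681
so κ_2 = √(4 / (100/2128681)) = 291.8000


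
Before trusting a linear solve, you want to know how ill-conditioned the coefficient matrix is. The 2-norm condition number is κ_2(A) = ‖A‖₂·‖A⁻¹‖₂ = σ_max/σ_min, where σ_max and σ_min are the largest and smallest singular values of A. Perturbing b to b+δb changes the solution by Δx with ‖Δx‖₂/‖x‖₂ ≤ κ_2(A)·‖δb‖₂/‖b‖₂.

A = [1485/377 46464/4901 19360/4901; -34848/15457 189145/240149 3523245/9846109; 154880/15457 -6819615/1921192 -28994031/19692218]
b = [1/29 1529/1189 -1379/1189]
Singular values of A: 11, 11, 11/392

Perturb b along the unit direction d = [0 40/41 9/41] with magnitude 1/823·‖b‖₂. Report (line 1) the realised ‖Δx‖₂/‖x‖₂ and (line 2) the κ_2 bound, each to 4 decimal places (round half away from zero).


σ_max = 11, σ_min = 11/392
κ = σ_max/σ_min = 11/(11/392) = 392.0000
worst-case relative error ≤ 392.0000 × 1/823 = 0.4763
solve Ax = b  →  x = [-0.1189 -13.6611 32.9139]
‖b‖₂ = 1.7321 and ‖x‖₂ = 35.6366
re-solving with b+δb shifts x by Δx of norm 0.0750
dividing the unrounded norms, ‖Δx‖/‖x‖ = 0.0021
so the bound overstates the realised error by a factor of ≈ 226.3228 (computed from the unrounded values)

0.0021
0.4763


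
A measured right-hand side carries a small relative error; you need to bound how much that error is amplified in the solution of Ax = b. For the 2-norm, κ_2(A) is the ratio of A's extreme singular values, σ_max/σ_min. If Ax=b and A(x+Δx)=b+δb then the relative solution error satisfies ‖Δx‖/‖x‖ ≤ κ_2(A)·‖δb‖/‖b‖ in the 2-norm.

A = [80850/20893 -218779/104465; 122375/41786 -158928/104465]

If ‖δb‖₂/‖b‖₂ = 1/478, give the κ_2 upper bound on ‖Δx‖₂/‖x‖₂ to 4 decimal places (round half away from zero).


form AᵀA = [41122530625/1746069796 -5482537830/436517449; -5482537830/436517449 2924894401/436517449] with trace 182775461/6041764 and determinant 366025/6041764
eigenvalues of AᵀA: λ = (tr ± √(tr²−4·det))/2 = 121/4, 3025/1510441
σ_max=√(121/4)=(11/2), σ_min=√(3025/1510441)=(55/1229) → κ = 122.9000
worst-case relative error ≤ 122.9000 × 1/478 = 0.2571

0.2571


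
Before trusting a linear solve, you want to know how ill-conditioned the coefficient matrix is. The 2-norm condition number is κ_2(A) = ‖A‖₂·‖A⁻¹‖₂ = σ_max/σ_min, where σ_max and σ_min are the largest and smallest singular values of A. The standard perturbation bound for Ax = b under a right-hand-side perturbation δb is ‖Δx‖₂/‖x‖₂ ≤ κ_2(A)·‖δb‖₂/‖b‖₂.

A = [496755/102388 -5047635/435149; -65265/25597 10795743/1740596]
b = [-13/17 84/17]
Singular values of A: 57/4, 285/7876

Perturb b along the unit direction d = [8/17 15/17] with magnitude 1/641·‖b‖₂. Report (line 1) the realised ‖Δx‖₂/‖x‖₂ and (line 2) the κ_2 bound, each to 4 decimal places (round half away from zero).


0.0020
0.6144

from the listed singular values, σ₁ = 57/4, σ_n = 285/7876
κ_2(A) = (57/4) / (285/7876) = 393.8000
perturbation bound = 393.8000·1/641 = 0.6144
solve Ax = b  →  x = [101.9563 42.7099]
‖b‖₂ = 5.0000 and ‖x‖₂ = 110.5406
with δb = [0.0037 0.0069], A·Δx = δb → ‖Δx‖ = 0.2156
dividing the unrounded norms, ‖Δx‖/‖x‖ = 0.0020
tightness: 0.0020 against a bound of 0.6144 (unrounded ratio ≈ 0.0032)


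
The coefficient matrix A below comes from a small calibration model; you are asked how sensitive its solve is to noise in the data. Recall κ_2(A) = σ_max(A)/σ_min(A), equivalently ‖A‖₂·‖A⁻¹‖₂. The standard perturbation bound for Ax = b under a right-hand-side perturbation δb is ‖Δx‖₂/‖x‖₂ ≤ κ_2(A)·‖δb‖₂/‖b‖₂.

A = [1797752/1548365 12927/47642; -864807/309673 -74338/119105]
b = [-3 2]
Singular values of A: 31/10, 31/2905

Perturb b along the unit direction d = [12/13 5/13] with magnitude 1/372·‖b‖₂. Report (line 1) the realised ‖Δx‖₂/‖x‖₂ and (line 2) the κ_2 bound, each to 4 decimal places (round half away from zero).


0.0048
0.7809

σ_max = 31/10, σ_min = 31/2905
condition number: (31/10) ÷ (31/2905) = 290.5000
κ_2(A)·‖δb‖/‖b‖ = 0.7809
solve Ax = b  →  x = [40.1967 -183.0606]
2-norm of b is 3.6056; of x, 187.4219
with δb = [0.0089 0.0037], A·Δx = δb → ‖Δx‖ = 0.9083
realised ‖Δx‖/‖x‖ = 0.0048
tightness: 0.0048 against a bound of 0.7809 (unrounded ratio ≈ 0.0062)


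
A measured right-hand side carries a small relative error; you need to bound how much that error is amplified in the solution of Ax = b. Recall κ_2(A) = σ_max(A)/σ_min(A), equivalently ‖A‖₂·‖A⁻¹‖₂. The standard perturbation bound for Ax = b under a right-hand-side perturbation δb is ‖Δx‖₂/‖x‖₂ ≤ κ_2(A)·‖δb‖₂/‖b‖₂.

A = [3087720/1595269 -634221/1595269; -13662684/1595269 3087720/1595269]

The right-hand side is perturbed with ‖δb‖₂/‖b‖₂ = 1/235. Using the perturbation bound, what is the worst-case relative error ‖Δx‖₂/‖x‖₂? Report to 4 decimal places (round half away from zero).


form AᵀA = [116717994576/1513910281 -26261058600/1513910281; -26261058600/1513910281 5910916761/1513910281] with trace 72949977/900601 and determinant 104976/900601
solving λ² − 72949977/900601·λ + 104976/900601 = 0 gives λ = 81, 1296/900601
κ = σ_max/σ_min = 9/(36/949) = 237.2500
bound on ‖Δx‖/‖x‖: κ·ε = 237.2500·1/235 = 1.0096

1.0096


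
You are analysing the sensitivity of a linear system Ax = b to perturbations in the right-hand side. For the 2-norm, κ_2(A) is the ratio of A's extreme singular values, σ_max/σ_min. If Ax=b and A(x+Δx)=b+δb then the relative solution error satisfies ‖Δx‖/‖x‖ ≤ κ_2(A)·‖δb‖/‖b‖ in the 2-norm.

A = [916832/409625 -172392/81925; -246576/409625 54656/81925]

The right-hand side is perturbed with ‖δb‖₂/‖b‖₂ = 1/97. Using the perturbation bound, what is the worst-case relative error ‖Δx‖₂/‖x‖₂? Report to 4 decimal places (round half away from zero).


0.4660

AᵀA = [1442209024/268468225 -274450176/53693645; -274450176/53693645 52330048/10738729]; tr = 3270464/319225, det = 16384/319225
λ_max, λ_min = (3270464/319225 ± √10675014045696/101904600625)/2 = 256/25, 64/12769
σ_max=√(256/25)=(16/5), σ_min=√(64/12769)=(8/113) → κ = 45.2000
κ_2(A)·‖δb‖/‖b‖ = 0.4660


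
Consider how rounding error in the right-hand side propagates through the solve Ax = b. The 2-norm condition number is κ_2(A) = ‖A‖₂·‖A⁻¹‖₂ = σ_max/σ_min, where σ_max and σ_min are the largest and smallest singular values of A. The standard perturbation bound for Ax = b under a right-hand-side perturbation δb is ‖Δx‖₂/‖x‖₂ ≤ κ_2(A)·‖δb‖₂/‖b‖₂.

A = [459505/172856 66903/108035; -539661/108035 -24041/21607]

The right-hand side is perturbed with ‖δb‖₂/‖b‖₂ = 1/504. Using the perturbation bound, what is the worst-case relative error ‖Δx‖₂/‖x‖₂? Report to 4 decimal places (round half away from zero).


form AᵀA = [82759850521/2584705600 465516207/64617640; 465516207/64617640 65485306/40386025] with trace 10345141/307520 and determinant 707281/38440000
eigenvalues of AᵀA: λ = (tr ± √(tr²−4·det))/2 = 841/25, 841/1537600
so κ_2 = √((841/25) / (841/1537600)) = 248.0000
worst-case relative error ≤ 248.0000 × 1/504 = 0.4921

0.4921


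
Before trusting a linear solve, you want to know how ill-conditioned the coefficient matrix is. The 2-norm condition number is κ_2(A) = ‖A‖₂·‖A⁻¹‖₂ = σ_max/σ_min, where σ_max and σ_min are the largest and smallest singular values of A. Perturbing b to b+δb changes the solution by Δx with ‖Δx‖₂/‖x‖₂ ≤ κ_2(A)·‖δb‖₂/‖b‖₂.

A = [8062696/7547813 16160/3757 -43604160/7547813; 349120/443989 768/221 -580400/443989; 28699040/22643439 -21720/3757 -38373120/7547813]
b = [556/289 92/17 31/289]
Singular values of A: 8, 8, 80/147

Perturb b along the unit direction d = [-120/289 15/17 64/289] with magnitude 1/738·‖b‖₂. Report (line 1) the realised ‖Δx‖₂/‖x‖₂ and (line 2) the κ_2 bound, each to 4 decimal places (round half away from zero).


0.0019
0.0199

from the listed singular values, σ₁ = 8, σ_n = 80/147
κ_2(A) = 8 / (80/147) = 14.7000
bound on ‖Δx‖/‖x‖: κ·ε = 14.7000·1/738 = 0.0199
solve Ax = b  →  x = [7.2383 0.4135 1.3132]
2-norm of b is 5.7446; of x, 7.3680
Δx = A⁻¹·δb where δb = 1/738·5.7446·d; ‖Δx‖ = 0.0143
dividing the unrounded norms, ‖Δx‖/‖x‖ = 0.0019
realised/bound (from unrounded values) ≈ 0.0975
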